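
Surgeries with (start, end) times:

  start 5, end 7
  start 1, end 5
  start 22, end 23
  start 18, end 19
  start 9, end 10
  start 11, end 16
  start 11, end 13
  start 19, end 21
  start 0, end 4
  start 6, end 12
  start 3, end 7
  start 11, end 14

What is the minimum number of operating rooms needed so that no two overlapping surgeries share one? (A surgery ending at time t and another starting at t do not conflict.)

Count concurrent intervals with a sweep; the peak is the room count.
starts: [0, 1, 3, 5, 6, 9, 11, 11, 11, 18, 19, 22]
ends:   [4, 5, 7, 7, 10, 12, 13, 14, 16, 19, 21, 23]
s0→1 s1→2 s3→3 e4→2 e5→1 s5→2 s6→3 e7→2 e7→1 s9→2 e10→1 s11→2 s11→3 s11→4  — peak 4.

4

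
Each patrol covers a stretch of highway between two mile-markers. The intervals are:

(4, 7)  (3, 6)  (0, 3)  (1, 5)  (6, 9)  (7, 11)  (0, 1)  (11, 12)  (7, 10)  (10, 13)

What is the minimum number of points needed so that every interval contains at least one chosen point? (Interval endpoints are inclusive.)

Process intervals by earliest right end; each time one isn't hit yet, stab at its right endpoint.
Sorted: [0,1] [0,3] [1,5] [3,6] [4,7] [6,9] [7,10] [7,11] [11,12] [10,13]
{[0,1],[0,3],[1,5]} hit by 1; {[3,6],[4,7],[6,9]} hit by 6; {[7,10],[7,11]} hit by 10; {[11,12],[10,13]} hit by 12.
Points: 1, 6, 10, 12 (4 total).

4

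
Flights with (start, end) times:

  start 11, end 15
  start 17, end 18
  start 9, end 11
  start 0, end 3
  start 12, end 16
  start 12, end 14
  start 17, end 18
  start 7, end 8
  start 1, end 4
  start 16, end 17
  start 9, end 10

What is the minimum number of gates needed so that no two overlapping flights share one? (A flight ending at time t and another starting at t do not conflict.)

3

starts: [0, 1, 7, 9, 9, 11, 12, 12, 16, 17, 17]
ends:   [3, 4, 8, 10, 11, 14, 15, 16, 17, 18, 18]
s0→1 s1→2 e3→1 e4→0 s7→1 e8→0 s9→1 s9→2 e10→1 e11→0 s11→1 s12→2 s12→3  — peak 3.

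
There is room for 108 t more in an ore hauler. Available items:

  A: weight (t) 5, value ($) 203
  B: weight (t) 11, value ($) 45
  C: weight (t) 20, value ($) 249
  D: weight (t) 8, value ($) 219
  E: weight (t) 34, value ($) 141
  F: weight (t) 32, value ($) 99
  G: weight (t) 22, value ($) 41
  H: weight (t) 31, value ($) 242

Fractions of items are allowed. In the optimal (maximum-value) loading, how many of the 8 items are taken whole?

Sort by value per unit weight and fill in that order.
Order: A (203/5=40.60) > D (219/8=27.38) > C (249/20=12.45) > H (242/31=7.81) > E (141/34=4.15) > B (45/11=4.09) > F (99/32=3.09) > G (41/22=1.86)
Fill: take A (5 @ 203) → take D (8 @ 219) → take C (20 @ 249) → take H (31 @ 242) → take E (34 @ 141) → take 10/11 of B → 40.91; 108/108 used.
5 item(s) taken whole; one partial (take 10/11 of B).

5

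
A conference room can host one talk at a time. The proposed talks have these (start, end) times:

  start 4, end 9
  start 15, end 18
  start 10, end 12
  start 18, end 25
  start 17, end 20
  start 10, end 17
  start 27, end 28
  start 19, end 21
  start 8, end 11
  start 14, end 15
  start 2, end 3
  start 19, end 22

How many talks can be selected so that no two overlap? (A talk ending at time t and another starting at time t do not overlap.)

By end time: (2,3), (4,9), (8,11), (10,12), (14,15), (10,17), (15,18), (17,20), (19,21), (19,22), (18,25), (27,28).
Pick (2,3); next start ≥ 3 → (4,9); next start ≥ 9 → (10,12); next start ≥ 12 → (14,15); next start ≥ 15 → (15,18); next start ≥ 18 → (19,21); next start ≥ 21 → (27,28).
Selected 7 talks.

7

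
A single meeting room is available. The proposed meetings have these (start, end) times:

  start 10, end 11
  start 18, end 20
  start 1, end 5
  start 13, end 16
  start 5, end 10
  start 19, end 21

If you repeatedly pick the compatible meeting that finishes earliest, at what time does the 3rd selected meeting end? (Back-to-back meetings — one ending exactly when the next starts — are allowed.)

11

Greedy by earliest finish: after sorting by end time, pick each interval compatible with the last pick.
By end time: (1,5), (5,10), (10,11), (13,16), (18,20), (19,21).
Pick (1,5); next start ≥ 5 → (5,10); next start ≥ 10 → (10,11); next start ≥ 11 → (13,16); next start ≥ 16 → (18,20).
Selected: (1,5) (5,10) (10,11) (13,16) (18,20)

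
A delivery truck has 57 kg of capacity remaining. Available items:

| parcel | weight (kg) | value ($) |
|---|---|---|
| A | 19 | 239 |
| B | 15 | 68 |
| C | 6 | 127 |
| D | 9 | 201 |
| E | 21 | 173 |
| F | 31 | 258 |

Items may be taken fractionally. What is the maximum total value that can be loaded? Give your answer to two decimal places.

758.42

Sort by value per unit weight and fill in that order.
Ratios (sorted): D 22.33, C 21.17, A 12.58, F 8.32, E 8.24, B 4.53
take D (9 @ 201); take C (6 @ 127); take A (19 @ 239); take 23/31 of F → 191.42. Capacity used 57/57.
Total value = 758.42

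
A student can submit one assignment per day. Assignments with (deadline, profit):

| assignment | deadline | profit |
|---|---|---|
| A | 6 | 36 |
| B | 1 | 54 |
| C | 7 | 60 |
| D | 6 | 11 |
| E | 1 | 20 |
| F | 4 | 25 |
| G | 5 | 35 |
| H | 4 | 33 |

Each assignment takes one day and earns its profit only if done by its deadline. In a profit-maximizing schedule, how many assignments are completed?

Profit order: C=60 B=54 A=36 G=35 H=33 F=25 E=20 D=11
Assign: C→slot 7, B→slot 1, A→slot 6, G→slot 5, H→slot 4, F→slot 3, E skipped, D→slot 2.
Slots: [1:B] [2:D] [3:F] [4:H] [5:G] [6:A] [7:C]
7 of 8 scheduled.

7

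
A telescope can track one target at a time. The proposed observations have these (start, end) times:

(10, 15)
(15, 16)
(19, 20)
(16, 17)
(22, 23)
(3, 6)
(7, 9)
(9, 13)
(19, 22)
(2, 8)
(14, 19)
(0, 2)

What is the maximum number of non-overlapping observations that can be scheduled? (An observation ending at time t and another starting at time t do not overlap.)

Greedy by earliest finish: after sorting by end time, pick each interval compatible with the last pick.
Sorted by end: (0,2)  (3,6)  (2,8)  (7,9)  (9,13)  (10,15)  (15,16)  (16,17)  (14,19)  (19,20)  (19,22)  (22,23)
take (0,2); take (3,6); take (7,9); take (9,13); take (15,16); take (16,17); take (19,20); take (22,23).
Selected 8 observations.

8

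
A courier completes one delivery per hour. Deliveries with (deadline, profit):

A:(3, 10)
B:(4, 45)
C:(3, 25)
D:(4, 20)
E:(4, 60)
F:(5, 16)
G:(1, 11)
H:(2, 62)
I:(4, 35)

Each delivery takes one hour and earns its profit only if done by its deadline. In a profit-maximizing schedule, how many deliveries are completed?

5

By profit: H(d2,62), E(d4,60), B(d4,45), I(d4,35), C(d3,25), D(d4,20), F(d5,16), G(d1,11), A(d3,10)
H→slot 2; E→slot 4; B→slot 3; I→slot 1; C skipped; D skipped; F→slot 5; G skipped; A skipped.
5 of 9 scheduled.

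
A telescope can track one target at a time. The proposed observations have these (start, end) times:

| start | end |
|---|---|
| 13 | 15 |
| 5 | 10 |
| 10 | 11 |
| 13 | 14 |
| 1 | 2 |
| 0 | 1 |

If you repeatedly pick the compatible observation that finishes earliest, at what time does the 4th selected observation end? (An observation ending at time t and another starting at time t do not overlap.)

11

By end time: (0,1), (1,2), (5,10), (10,11), (13,14), (13,15).
Pick (0,1); next start ≥ 1 → (1,2); next start ≥ 2 → (5,10); next start ≥ 10 → (10,11); next start ≥ 11 → (13,14).
Selected: (0,1) (1,2) (5,10) (10,11) (13,14)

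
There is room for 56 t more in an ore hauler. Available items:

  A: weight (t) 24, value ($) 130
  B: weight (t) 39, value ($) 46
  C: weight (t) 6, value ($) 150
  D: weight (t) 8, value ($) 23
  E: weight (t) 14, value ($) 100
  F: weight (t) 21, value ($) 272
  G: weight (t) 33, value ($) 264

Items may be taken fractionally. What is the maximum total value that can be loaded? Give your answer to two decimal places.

654.00

Greedy by value/weight ratio, highest first.
Ratios (sorted): C 25.00, F 12.95, G 8.00, E 7.14, A 5.42, D 2.88, B 1.18
take C (6 @ 150); take F (21 @ 272); take 29/33 of G → 232.00. Capacity used 56/56.
Total value = 654.00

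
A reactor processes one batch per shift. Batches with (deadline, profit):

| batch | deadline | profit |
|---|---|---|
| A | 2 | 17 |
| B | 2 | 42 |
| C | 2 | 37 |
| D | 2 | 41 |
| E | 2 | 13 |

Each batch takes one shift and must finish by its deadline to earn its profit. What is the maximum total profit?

Profit order: B=42 D=41 C=37 A=17 E=13
Assign: B→slot 2, D→slot 1, C skipped, A skipped, E skipped.
Slots: [1:D] [2:B]
Profit = 41 + 42 = 83

83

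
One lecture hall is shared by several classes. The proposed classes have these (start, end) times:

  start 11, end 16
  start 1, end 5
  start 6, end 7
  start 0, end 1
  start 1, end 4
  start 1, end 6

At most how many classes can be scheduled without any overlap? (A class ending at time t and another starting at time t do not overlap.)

4

Sort by end time and greedily take each interval whose start is ≥ the last chosen end.
Sorted by end: (0,1)  (1,4)  (1,5)  (1,6)  (6,7)  (11,16)
take (0,1); take (1,4); skip (1,6); take (6,7); take (11,16).
Selected 4 classes.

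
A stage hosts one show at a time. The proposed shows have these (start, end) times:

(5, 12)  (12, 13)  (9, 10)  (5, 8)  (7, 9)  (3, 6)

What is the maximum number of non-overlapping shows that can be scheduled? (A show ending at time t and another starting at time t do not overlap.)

By end time: (3,6), (5,8), (7,9), (9,10), (5,12), (12,13).
Pick (3,6); next start ≥ 6 → (7,9); next start ≥ 9 → (9,10); next start ≥ 10 → (12,13).
Selected 4 shows.

4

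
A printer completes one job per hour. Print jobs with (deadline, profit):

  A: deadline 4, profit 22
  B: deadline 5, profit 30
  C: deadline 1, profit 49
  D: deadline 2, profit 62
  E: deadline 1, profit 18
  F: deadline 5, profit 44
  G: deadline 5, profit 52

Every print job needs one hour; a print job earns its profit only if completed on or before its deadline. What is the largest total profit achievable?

237

Profit order: D=62 G=52 C=49 F=44 B=30 A=22 E=18
Assign: D→slot 2, G→slot 5, C→slot 1, F→slot 4, B→slot 3, A skipped, E skipped.
Slots: [1:C] [2:D] [3:B] [4:F] [5:G]
Profit = 49 + 62 + 30 + 44 + 52 = 237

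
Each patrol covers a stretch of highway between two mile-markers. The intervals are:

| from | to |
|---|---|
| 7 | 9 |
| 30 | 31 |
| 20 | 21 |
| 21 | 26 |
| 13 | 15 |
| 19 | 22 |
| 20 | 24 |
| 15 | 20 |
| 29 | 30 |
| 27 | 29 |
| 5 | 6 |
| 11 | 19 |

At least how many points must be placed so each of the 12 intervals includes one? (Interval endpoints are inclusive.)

Sort by right endpoint; whenever an interval is uncovered, place a point at its right end.
By right end: [5,6]  [7,9]  [13,15]  [11,19]  [15,20]  [20,21]  [19,22]  [20,24]  [21,26]  [27,29]  [29,30]  [30,31]
[5,6] uncovered → point at 6; [7,9] uncovered → point at 9; [13,15] uncovered → point at 15; [20,21] uncovered → point at 21; [27,29] uncovered → point at 29; [30,31] uncovered → point at 31.
Points: 6, 9, 15, 21, 29, 31 (6 total).

6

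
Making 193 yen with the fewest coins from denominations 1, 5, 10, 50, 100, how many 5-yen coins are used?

0

Use the largest denomination that fits, subtract, and repeat.
193 = 1×100 + 1×50 + 4×10 + 3×1
Count of 5: 0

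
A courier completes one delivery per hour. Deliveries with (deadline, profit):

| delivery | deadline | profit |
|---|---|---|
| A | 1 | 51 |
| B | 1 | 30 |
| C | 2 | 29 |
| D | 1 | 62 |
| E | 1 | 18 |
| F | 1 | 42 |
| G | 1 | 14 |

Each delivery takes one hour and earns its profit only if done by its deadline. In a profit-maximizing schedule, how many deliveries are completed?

2

Sort by profit descending; place each in the latest free slot ≤ its deadline.
Profit order: D=62 A=51 F=42 B=30 C=29 E=18 G=14
Assign: D→slot 1, A skipped, F skipped, B skipped, C→slot 2, E skipped, G skipped.
Slots: [1:D] [2:C]
2 of 7 scheduled.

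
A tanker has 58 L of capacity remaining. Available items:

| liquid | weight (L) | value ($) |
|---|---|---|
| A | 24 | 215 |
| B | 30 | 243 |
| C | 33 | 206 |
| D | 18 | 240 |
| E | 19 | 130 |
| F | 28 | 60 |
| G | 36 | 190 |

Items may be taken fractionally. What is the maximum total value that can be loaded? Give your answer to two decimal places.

Order: D (240/18=13.33) > A (215/24=8.96) > B (243/30=8.10) > E (130/19=6.84) > C (206/33=6.24) > G (190/36=5.28) > F (60/28=2.14)
Fill: take D (18 @ 240) → take A (24 @ 215) → take 16/30 of B → 129.60; 58/58 used.
Total value = 584.60

584.60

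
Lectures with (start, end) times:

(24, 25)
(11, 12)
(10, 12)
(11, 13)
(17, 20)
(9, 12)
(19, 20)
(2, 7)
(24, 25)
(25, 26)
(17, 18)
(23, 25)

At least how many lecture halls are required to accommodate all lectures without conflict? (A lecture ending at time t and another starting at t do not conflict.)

The answer is the maximum number of intervals overlapping at any instant.
starts: [2, 9, 10, 11, 11, 17, 17, 19, 23, 24, 24, 25]
ends:   [7, 12, 12, 12, 13, 18, 20, 20, 25, 25, 25, 26]
s2→1 e7→0 s9→1 s10→2 s11→3 s11→4  — peak 4.

4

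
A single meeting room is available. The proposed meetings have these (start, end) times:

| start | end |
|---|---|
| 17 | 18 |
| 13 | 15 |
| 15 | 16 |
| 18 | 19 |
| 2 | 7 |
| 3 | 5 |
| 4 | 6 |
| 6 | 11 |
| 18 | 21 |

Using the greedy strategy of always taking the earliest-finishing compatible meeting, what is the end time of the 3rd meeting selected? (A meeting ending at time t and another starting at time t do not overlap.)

15

Sorted by end: (3,5)  (4,6)  (2,7)  (6,11)  (13,15)  (15,16)  (17,18)  (18,19)  (18,21)
take (3,5); take (6,11); take (13,15); take (15,16); take (17,18); take (18,19).
Selected: (3,5) (6,11) (13,15) (15,16) (17,18) (18,19)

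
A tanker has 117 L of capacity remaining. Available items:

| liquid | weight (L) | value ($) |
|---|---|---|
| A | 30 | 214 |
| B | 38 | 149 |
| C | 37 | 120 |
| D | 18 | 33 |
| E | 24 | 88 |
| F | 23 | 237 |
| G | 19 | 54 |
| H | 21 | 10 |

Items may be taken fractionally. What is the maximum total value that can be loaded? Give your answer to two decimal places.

694.49

Ratios (sorted): F 10.30, A 7.13, B 3.92, E 3.67, C 3.24, G 2.84, D 1.83, H 0.48
take F (23 @ 237); take A (30 @ 214); take B (38 @ 149); take E (24 @ 88); take 2/37 of C → 6.49. Capacity used 117/117.
Total value = 694.49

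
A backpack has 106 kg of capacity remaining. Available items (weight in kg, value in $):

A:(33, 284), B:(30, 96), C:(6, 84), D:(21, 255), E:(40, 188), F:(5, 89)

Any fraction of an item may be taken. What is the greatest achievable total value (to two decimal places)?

Greedy by value/weight ratio, highest first.
Order: F (89/5=17.80) > C (84/6=14.00) > D (255/21=12.14) > A (284/33=8.61) > E (188/40=4.70) > B (96/30=3.20)
Fill: take F (5 @ 89) → take C (6 @ 84) → take D (21 @ 255) → take A (33 @ 284) → take E (40 @ 188) → take 1/30 of B → 3.20; 106/106 used.
Total value = 903.20

903.20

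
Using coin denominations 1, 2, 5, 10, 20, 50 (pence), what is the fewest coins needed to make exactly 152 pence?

4

Use the largest denomination that fits, subtract, and repeat.
152 − 3×50→2 − 1×2→0
Total coins = 3 + 1 = 4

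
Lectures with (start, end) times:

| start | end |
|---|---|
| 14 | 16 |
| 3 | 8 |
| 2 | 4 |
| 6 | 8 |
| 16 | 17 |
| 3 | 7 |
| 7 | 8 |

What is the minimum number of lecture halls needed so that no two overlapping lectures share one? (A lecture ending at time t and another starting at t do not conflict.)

Count concurrent intervals with a sweep; the peak is the room count.
Events (time:±→running): 2:+→1 3:+→2 3:+→3 … peak 3.

3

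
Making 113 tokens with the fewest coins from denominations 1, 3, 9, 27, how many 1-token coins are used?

2

Use the largest denomination that fits, subtract, and repeat.
113 = 4×27 + 1×3 + 2×1
Count of 1: 2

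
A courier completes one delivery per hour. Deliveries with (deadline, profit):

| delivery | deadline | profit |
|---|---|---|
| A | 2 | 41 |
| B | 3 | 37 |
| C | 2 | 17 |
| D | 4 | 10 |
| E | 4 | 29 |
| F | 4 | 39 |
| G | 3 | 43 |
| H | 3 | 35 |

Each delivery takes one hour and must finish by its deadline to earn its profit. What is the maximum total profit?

160

Take jobs in profit order; each goes to the latest open slot no later than its deadline.
By profit: G(d3,43), A(d2,41), F(d4,39), B(d3,37), H(d3,35), E(d4,29), C(d2,17), D(d4,10)
G→slot 3; A→slot 2; F→slot 4; B→slot 1; H skipped; E skipped; C skipped; D skipped.
Profit = 37 + 41 + 43 + 39 = 160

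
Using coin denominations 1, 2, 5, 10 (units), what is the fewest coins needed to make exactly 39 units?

6

39 = 3×10 + 1×5 + 2×2
Total coins = 3 + 1 + 2 = 6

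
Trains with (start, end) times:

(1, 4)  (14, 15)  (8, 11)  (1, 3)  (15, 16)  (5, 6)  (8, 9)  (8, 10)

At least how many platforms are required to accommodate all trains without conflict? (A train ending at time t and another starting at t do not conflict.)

3

Count concurrent intervals with a sweep; the peak is the room count.
starts: [1, 1, 5, 8, 8, 8, 14, 15]
ends:   [3, 4, 6, 9, 10, 11, 15, 16]
s1→1 s1→2 e3→1 e4→0 s5→1 e6→0 s8→1 s8→2 s8→3  — peak 3.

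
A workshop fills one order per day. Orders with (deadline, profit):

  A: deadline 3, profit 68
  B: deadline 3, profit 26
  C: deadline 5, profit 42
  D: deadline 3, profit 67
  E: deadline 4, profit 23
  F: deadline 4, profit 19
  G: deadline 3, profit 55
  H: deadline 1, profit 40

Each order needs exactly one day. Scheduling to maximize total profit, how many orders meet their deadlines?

Sort by profit descending; place each in the latest free slot ≤ its deadline.
Profit order: A=68 D=67 G=55 C=42 H=40 B=26 E=23 F=19
Assign: A→slot 3, D→slot 2, G→slot 1, C→slot 5, H skipped, B skipped, E→slot 4, F skipped.
Slots: [1:G] [2:D] [3:A] [4:E] [5:C]
5 of 8 scheduled.

5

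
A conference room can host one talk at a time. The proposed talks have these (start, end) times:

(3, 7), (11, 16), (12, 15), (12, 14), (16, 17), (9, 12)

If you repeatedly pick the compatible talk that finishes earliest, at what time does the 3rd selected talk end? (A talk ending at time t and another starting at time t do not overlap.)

14

By end time: (3,7), (9,12), (12,14), (12,15), (11,16), (16,17).
Pick (3,7); next start ≥ 7 → (9,12); next start ≥ 12 → (12,14); next start ≥ 14 → (16,17).
Selected: (3,7) (9,12) (12,14) (16,17)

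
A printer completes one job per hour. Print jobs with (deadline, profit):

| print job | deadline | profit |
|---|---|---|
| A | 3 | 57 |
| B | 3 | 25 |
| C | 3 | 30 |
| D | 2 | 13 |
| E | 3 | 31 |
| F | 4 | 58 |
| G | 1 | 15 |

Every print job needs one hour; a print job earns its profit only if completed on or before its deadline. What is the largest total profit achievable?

Profit order: F=58 A=57 E=31 C=30 B=25 G=15 D=13
Assign: F→slot 4, A→slot 3, E→slot 2, C→slot 1, B skipped, G skipped, D skipped.
Slots: [1:C] [2:E] [3:A] [4:F]
Profit = 30 + 31 + 57 + 58 = 176

176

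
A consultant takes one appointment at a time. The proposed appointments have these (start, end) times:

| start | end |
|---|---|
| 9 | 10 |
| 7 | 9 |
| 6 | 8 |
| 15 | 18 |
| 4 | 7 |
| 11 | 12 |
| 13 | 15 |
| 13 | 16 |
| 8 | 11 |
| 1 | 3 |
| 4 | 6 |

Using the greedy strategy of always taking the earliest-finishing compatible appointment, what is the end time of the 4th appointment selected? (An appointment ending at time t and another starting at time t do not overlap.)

10

By end time: (1,3), (4,6), (4,7), (6,8), (7,9), (9,10), (8,11), (11,12), (13,15), (13,16), (15,18).
Pick (1,3); next start ≥ 3 → (4,6); next start ≥ 6 → (6,8); next start ≥ 8 → (9,10); next start ≥ 10 → (11,12); next start ≥ 12 → (13,15); next start ≥ 15 → (15,18).
Selected: (1,3) (4,6) (6,8) (9,10) (11,12) (13,15) (15,18)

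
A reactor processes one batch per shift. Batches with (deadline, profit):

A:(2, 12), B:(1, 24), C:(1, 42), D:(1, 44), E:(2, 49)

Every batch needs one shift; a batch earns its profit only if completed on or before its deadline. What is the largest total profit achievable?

93

Profit order: E=49 D=44 C=42 B=24 A=12
Assign: E→slot 2, D→slot 1, C skipped, B skipped, A skipped.
Slots: [1:D] [2:E]
Profit = 44 + 49 = 93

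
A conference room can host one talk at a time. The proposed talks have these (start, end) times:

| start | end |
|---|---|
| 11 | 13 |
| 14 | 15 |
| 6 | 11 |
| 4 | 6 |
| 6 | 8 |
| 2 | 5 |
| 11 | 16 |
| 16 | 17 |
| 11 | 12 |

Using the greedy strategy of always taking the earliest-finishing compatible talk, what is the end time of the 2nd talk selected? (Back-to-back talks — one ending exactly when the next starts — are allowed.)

8

Sorted by end: (2,5)  (4,6)  (6,8)  (6,11)  (11,12)  (11,13)  (14,15)  (11,16)  (16,17)
take (2,5); take (6,8); take (11,12); take (14,15); skip (11,16); take (16,17).
Selected: (2,5) (6,8) (11,12) (14,15) (16,17)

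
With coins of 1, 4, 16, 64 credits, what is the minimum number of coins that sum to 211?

211 − 3×64→19 − 1×16→3 − 3×1→0
Total coins = 3 + 1 + 3 = 7

7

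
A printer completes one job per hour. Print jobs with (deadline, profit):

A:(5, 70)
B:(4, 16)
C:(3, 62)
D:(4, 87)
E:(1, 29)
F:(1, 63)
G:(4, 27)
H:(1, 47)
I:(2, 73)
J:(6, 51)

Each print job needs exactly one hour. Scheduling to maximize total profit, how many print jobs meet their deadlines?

6

Take jobs in profit order; each goes to the latest open slot no later than its deadline.
By profit: D(d4,87), I(d2,73), A(d5,70), F(d1,63), C(d3,62), J(d6,51), H(d1,47), E(d1,29), G(d4,27), B(d4,16)
D→slot 4; I→slot 2; A→slot 5; F→slot 1; C→slot 3; J→slot 6; H skipped; E skipped; G skipped; B skipped.
6 of 10 scheduled.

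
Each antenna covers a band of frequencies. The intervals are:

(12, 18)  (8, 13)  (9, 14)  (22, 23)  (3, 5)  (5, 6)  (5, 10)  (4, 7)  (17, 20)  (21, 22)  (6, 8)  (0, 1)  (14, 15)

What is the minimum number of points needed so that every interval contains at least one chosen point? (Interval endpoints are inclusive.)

6

Process intervals by earliest right end; each time one isn't hit yet, stab at its right endpoint.
By right end: [0,1]  [3,5]  [5,6]  [4,7]  [6,8]  [5,10]  [8,13]  [9,14]  [14,15]  [12,18]  [17,20]  [21,22]  [22,23]
[0,1] uncovered → point at 1; [3,5] uncovered → point at 5; [6,8] uncovered → point at 8; [9,14] uncovered → point at 14; [17,20] uncovered → point at 20; [21,22] uncovered → point at 22.
Points: 1, 5, 8, 14, 20, 22 (6 total).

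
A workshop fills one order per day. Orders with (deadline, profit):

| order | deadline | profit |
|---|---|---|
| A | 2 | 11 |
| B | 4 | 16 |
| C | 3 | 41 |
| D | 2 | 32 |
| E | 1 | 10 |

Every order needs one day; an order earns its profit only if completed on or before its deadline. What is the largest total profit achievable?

100

Profit order: C=41 D=32 B=16 A=11 E=10
Assign: C→slot 3, D→slot 2, B→slot 4, A→slot 1, E skipped.
Slots: [1:A] [2:D] [3:C] [4:B]
Profit = 11 + 32 + 41 + 16 = 100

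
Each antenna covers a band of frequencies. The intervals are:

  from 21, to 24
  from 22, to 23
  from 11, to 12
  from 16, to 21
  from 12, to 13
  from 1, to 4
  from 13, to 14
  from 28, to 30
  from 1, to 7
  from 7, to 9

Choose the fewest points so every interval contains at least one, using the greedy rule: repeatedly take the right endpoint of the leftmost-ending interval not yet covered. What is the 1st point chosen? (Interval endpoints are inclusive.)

By right end: [1,4]  [1,7]  [7,9]  [11,12]  [12,13]  [13,14]  [16,21]  [22,23]  [21,24]  [28,30]
[1,4] uncovered → point at 4; [7,9] uncovered → point at 9; [11,12] uncovered → point at 12; [13,14] uncovered → point at 14; [16,21] uncovered → point at 21; [22,23] uncovered → point at 23; [28,30] uncovered → point at 30.
Points: 4, 9, 12, 14, 21, 23, 30 (7 total).

4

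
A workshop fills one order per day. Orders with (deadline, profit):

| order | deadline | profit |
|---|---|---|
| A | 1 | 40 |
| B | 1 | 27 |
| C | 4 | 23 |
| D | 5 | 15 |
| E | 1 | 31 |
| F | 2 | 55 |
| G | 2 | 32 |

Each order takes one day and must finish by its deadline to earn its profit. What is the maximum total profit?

Take jobs in profit order; each goes to the latest open slot no later than its deadline.
Profit order: F=55 A=40 G=32 E=31 B=27 C=23 D=15
Assign: F→slot 2, A→slot 1, G skipped, E skipped, B skipped, C→slot 4, D→slot 5.
Slots: [1:A] [2:F] [4:C] [5:D]
Profit = 40 + 55 + 23 + 15 = 133

133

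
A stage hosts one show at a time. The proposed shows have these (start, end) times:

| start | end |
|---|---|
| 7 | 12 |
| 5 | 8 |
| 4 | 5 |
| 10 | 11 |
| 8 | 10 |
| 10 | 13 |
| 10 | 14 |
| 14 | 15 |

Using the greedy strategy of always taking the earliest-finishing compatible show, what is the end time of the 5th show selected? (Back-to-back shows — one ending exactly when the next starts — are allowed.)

15

By end time: (4,5), (5,8), (8,10), (10,11), (7,12), (10,13), (10,14), (14,15).
Pick (4,5); next start ≥ 5 → (5,8); next start ≥ 8 → (8,10); next start ≥ 10 → (10,11); next start ≥ 11 → (14,15).
Selected: (4,5) (5,8) (8,10) (10,11) (14,15)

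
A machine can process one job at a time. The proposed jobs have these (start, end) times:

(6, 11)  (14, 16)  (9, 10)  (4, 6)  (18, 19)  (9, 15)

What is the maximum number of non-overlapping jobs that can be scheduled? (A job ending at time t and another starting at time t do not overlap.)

By end time: (4,6), (9,10), (6,11), (9,15), (14,16), (18,19).
Pick (4,6); next start ≥ 6 → (9,10); next start ≥ 10 → (14,16); next start ≥ 16 → (18,19).
Selected 4 jobs.

4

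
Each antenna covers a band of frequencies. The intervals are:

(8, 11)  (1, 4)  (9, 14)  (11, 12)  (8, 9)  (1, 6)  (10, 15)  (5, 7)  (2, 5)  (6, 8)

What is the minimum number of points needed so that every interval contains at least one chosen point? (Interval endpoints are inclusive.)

4

Process intervals by earliest right end; each time one isn't hit yet, stab at its right endpoint.
By right end: [1,4]  [2,5]  [1,6]  [5,7]  [6,8]  [8,9]  [8,11]  [11,12]  [9,14]  [10,15]
[1,4] uncovered → point at 4; [5,7] uncovered → point at 7; [8,9] uncovered → point at 9; [11,12] uncovered → point at 12.
Points: 4, 7, 9, 12 (4 total).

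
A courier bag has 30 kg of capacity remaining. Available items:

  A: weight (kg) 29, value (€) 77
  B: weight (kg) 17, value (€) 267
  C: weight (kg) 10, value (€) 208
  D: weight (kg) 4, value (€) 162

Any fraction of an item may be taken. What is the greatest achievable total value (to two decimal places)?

Order: D (162/4=40.50) > C (208/10=20.80) > B (267/17=15.71) > A (77/29=2.66)
Fill: take D (4 @ 162) → take C (10 @ 208) → take 16/17 of B → 251.29; 30/30 used.
Total value = 621.29

621.29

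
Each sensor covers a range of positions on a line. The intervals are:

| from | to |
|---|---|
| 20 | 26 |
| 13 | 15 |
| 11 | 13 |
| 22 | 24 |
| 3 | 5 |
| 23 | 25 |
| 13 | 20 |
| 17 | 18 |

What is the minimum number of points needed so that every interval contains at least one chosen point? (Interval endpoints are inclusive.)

Sort by right endpoint; whenever an interval is uncovered, place a point at its right end.
By right end: [3,5]  [11,13]  [13,15]  [17,18]  [13,20]  [22,24]  [23,25]  [20,26]
[3,5] uncovered → point at 5; [11,13] uncovered → point at 13; [17,18] uncovered → point at 18; [22,24] uncovered → point at 24.
Points: 5, 13, 18, 24 (4 total).

4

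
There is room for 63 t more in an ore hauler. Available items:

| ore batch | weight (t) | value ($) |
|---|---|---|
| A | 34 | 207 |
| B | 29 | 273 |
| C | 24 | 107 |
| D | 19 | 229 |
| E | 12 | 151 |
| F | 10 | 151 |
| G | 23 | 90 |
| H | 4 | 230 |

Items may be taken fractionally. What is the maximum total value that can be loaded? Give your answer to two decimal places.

Greedy by value/weight ratio, highest first.
Order: H (230/4=57.50) > F (151/10=15.10) > E (151/12=12.58) > D (229/19=12.05) > B (273/29=9.41) > A (207/34=6.09) > C (107/24=4.46) > G (90/23=3.91)
Fill: take H (4 @ 230) → take F (10 @ 151) → take E (12 @ 151) → take D (19 @ 229) → take 18/29 of B → 169.45; 63/63 used.
Total value = 930.45

930.45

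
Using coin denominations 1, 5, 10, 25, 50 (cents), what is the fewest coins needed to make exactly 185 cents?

5

185 − 3×50→35 − 1×25→10 − 1×10→0
Total coins = 3 + 1 + 1 = 5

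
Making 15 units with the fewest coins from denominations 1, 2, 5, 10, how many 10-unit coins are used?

1

Use the largest denomination that fits, subtract, and repeat.
15 = 1×10 + 1×5
Count of 10: 1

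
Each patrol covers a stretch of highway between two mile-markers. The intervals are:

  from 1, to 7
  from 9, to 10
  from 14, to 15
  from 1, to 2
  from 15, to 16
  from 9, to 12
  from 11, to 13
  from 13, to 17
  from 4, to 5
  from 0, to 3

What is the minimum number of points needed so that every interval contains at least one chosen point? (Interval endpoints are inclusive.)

Process intervals by earliest right end; each time one isn't hit yet, stab at its right endpoint.
Sorted: [1,2] [0,3] [4,5] [1,7] [9,10] [9,12] [11,13] [14,15] [15,16] [13,17]
{[1,2],[0,3]} hit by 2; {[4,5],[1,7]} hit by 5; {[9,10],[9,12]} hit by 10; {[11,13]} hit by 13; {[14,15],[15,16],[13,17]} hit by 15.
Points: 2, 5, 10, 13, 15 (5 total).

5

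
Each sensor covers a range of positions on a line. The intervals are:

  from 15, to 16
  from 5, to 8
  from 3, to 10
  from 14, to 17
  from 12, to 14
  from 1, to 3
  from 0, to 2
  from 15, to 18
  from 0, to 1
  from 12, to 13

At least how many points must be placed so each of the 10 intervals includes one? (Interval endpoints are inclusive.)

4

Process intervals by earliest right end; each time one isn't hit yet, stab at its right endpoint.
Sorted: [0,1] [0,2] [1,3] [5,8] [3,10] [12,13] [12,14] [15,16] [14,17] [15,18]
{[0,1],[0,2],[1,3]} hit by 1; {[5,8],[3,10]} hit by 8; {[12,13],[12,14]} hit by 13; {[15,16],[14,17],[15,18]} hit by 16.
Points: 1, 8, 13, 16 (4 total).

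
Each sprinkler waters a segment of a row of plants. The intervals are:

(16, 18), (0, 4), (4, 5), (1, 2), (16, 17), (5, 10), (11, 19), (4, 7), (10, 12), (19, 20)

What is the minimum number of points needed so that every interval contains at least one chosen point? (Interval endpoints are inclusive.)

Process intervals by earliest right end; each time one isn't hit yet, stab at its right endpoint.
Sorted: [1,2] [0,4] [4,5] [4,7] [5,10] [10,12] [16,17] [16,18] [11,19] [19,20]
{[1,2],[0,4]} hit by 2; {[4,5],[4,7],[5,10]} hit by 5; {[10,12]} hit by 12; {[16,17],[16,18],[11,19]} hit by 17; {[19,20]} hit by 20.
Points: 2, 5, 12, 17, 20 (5 total).

5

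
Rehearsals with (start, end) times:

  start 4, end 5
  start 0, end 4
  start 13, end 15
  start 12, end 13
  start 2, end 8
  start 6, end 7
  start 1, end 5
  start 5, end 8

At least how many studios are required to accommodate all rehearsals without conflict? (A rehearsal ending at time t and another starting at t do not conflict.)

Count concurrent intervals with a sweep; the peak is the room count.
starts: [0, 1, 2, 4, 5, 6, 12, 13]
ends:   [4, 5, 5, 7, 8, 8, 13, 15]
s0→1 s1→2 s2→3  — peak 3.

3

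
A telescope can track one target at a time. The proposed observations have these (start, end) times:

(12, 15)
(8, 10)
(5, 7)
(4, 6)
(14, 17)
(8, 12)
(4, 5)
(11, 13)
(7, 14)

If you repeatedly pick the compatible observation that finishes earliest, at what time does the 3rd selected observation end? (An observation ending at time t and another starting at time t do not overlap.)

10

Sorted by end: (4,5)  (4,6)  (5,7)  (8,10)  (8,12)  (11,13)  (7,14)  (12,15)  (14,17)
take (4,5); take (5,7); take (8,10); take (11,13); skip (12,15); take (14,17).
Selected: (4,5) (5,7) (8,10) (11,13) (14,17)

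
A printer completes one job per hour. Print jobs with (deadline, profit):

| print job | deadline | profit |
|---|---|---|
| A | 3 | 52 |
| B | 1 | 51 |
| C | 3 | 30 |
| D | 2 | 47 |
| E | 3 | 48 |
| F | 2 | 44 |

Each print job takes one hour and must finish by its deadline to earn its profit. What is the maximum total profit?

151

Profit order: A=52 B=51 E=48 D=47 F=44 C=30
Assign: A→slot 3, B→slot 1, E→slot 2, D skipped, F skipped, C skipped.
Slots: [1:B] [2:E] [3:A]
Profit = 51 + 48 + 52 = 151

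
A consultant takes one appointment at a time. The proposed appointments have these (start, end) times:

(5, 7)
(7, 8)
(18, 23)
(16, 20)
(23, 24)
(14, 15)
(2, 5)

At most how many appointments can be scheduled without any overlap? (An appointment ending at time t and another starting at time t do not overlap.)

6

Sorted by end: (2,5)  (5,7)  (7,8)  (14,15)  (16,20)  (18,23)  (23,24)
take (2,5); take (5,7); take (7,8); take (14,15); take (16,20); take (23,24).
Selected 6 appointments.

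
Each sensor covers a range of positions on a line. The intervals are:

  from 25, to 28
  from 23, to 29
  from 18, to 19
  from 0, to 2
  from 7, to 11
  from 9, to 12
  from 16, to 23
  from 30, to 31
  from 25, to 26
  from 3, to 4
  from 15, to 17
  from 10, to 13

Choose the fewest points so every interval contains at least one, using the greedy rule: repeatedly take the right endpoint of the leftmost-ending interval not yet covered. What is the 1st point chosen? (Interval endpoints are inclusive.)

Sorted: [0,2] [3,4] [7,11] [9,12] [10,13] [15,17] [18,19] [16,23] [25,26] [25,28] [23,29] [30,31]
{[0,2]} hit by 2; {[3,4]} hit by 4; {[7,11],[9,12],[10,13]} hit by 11; {[15,17]} hit by 17; {[18,19],[16,23]} hit by 19; {[25,26],[25,28],[23,29]} hit by 26; {[30,31]} hit by 31.
Points: 2, 4, 11, 17, 19, 26, 31 (7 total).

2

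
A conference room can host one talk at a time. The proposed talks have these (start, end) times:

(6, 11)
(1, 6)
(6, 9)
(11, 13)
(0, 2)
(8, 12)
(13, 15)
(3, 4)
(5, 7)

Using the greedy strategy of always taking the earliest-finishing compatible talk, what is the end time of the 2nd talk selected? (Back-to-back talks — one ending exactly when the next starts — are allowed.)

Sorted by end: (0,2)  (3,4)  (1,6)  (5,7)  (6,9)  (6,11)  (8,12)  (11,13)  (13,15)
take (0,2); take (3,4); skip (1,6); take (5,7); take (8,12); skip (11,13); take (13,15).
Selected: (0,2) (3,4) (5,7) (8,12) (13,15)

4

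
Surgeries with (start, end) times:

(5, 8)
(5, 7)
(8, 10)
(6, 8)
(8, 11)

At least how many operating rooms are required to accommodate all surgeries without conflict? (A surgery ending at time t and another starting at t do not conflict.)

Events (time:±→running): 5:+→1 5:+→2 6:+→3 … peak 3.

3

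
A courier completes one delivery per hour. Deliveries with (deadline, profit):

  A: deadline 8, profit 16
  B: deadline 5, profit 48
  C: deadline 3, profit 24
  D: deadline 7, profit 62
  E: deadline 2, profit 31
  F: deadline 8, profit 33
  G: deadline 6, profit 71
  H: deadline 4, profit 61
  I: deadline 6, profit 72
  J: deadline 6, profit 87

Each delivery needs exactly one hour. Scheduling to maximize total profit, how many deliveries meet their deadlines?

Profit order: J=87 I=72 G=71 D=62 H=61 B=48 F=33 E=31 C=24 A=16
Assign: J→slot 6, I→slot 5, G→slot 4, D→slot 7, H→slot 3, B→slot 2, F→slot 8, E→slot 1, C skipped, A skipped.
Slots: [1:E] [2:B] [3:H] [4:G] [5:I] [6:J] [7:D] [8:F]
8 of 10 scheduled.

8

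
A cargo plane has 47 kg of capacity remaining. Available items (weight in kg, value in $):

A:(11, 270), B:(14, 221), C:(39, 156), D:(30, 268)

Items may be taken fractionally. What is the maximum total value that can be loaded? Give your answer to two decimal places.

687.53

Ratios (sorted): A 24.55, B 15.79, D 8.93, C 4.00
take A (11 @ 270); take B (14 @ 221); take 22/30 of D → 196.53. Capacity used 47/47.
Total value = 687.53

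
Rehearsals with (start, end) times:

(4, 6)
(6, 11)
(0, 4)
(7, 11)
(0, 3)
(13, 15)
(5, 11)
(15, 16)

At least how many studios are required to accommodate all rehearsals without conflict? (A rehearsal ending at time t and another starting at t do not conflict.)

3

starts: [0, 0, 4, 5, 6, 7, 13, 15]
ends:   [3, 4, 6, 11, 11, 11, 15, 16]
s0→1 s0→2 e3→1 e4→0 s4→1 s5→2 e6→1 s6→2 s7→3  — peak 3.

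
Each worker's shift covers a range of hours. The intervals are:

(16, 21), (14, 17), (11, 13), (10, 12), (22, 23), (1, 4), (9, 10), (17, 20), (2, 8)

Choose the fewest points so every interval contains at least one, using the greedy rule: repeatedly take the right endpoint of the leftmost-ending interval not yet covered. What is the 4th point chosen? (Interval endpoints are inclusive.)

Sorted: [1,4] [2,8] [9,10] [10,12] [11,13] [14,17] [17,20] [16,21] [22,23]
{[1,4],[2,8]} hit by 4; {[9,10],[10,12]} hit by 10; {[11,13]} hit by 13; {[14,17],[17,20],[16,21]} hit by 17; {[22,23]} hit by 23.
Points: 4, 10, 13, 17, 23 (5 total).

17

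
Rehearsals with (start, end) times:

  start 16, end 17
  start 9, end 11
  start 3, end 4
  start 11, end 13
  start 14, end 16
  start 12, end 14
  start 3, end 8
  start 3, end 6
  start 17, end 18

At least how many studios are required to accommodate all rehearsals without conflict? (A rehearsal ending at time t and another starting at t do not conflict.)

starts: [3, 3, 3, 9, 11, 12, 14, 16, 17]
ends:   [4, 6, 8, 11, 13, 14, 16, 17, 18]
s3→1 s3→2 s3→3  — peak 3.

3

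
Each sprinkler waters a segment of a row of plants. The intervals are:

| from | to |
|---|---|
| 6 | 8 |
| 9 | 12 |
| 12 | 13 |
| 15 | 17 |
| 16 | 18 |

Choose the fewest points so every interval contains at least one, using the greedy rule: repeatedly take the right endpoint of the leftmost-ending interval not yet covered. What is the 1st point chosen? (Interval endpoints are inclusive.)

8

By right end: [6,8]  [9,12]  [12,13]  [15,17]  [16,18]
[6,8] uncovered → point at 8; [9,12] uncovered → point at 12; [15,17] uncovered → point at 17.
Points: 8, 12, 17 (3 total).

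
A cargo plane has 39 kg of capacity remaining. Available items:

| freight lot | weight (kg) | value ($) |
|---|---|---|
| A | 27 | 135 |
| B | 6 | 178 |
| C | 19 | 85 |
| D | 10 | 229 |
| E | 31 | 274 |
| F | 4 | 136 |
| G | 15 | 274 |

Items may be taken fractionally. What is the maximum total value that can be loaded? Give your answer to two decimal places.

852.35

Greedy by value/weight ratio, highest first.
Order: F (136/4=34.00) > B (178/6=29.67) > D (229/10=22.90) > G (274/15=18.27) > E (274/31=8.84) > A (135/27=5.00) > C (85/19=4.47)
Fill: take F (4 @ 136) → take B (6 @ 178) → take D (10 @ 229) → take G (15 @ 274) → take 4/31 of E → 35.35; 39/39 used.
Total value = 852.35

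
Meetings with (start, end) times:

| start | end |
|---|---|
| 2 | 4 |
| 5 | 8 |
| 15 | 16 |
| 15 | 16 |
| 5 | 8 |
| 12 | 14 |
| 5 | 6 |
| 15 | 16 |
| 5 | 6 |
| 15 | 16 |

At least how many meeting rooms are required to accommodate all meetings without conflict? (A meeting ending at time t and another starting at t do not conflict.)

Count concurrent intervals with a sweep; the peak is the room count.
starts: [2, 5, 5, 5, 5, 12, 15, 15, 15, 15]
ends:   [4, 6, 6, 8, 8, 14, 16, 16, 16, 16]
s2→1 e4→0 s5→1 s5→2 s5→3 s5→4  — peak 4.

4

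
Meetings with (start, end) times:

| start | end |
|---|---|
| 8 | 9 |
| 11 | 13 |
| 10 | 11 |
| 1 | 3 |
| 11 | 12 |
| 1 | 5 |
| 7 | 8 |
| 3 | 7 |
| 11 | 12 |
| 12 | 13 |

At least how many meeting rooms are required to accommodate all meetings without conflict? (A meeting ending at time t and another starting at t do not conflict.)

3

Count concurrent intervals with a sweep; the peak is the room count.
Events (time:±→running): 1:+→1 1:+→2 3:-→1 3:+→2 5:-→1 7:-→0 7:+→1 8:-→0 8:+→1 9:-→0 10:+→1 11:-→0 11:+→1 11:+→2 11:+→3 … peak 3.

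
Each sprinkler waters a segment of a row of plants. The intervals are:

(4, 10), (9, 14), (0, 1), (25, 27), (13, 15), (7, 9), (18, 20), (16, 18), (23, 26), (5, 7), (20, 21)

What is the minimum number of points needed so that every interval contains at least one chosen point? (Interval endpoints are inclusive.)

6

Process intervals by earliest right end; each time one isn't hit yet, stab at its right endpoint.
Sorted: [0,1] [5,7] [7,9] [4,10] [9,14] [13,15] [16,18] [18,20] [20,21] [23,26] [25,27]
{[0,1]} hit by 1; {[5,7],[7,9],[4,10]} hit by 7; {[9,14],[13,15]} hit by 14; {[16,18],[18,20]} hit by 18; {[20,21]} hit by 21; {[23,26],[25,27]} hit by 26.
Points: 1, 7, 14, 18, 21, 26 (6 total).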